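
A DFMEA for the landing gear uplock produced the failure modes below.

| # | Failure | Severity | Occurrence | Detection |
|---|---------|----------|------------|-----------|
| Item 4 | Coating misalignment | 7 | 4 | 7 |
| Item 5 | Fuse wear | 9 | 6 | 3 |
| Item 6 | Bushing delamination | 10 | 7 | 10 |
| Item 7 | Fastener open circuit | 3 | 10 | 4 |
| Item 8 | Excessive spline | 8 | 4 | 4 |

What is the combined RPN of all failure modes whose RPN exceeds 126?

RPN = Severity × Occurrence × Detection:
  Item 4: 7 × 4 × 7 = 196
  Item 5: 9 × 6 × 3 = 162
  Item 6: 10 × 7 × 10 = 700
  Item 7: 3 × 10 × 4 = 120
  Item 8: 8 × 4 × 4 = 128
RPN > 126: Item 4 (196), Item 5 (162), Item 6 (700), Item 8 (128).
Sum: 196 + 162 + 700 + 128 = 1186.

1186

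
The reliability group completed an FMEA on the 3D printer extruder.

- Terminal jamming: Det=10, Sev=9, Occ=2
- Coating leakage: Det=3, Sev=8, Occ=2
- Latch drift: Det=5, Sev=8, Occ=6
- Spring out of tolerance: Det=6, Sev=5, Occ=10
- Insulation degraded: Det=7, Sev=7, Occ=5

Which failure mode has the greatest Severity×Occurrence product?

Spring out of tolerance

Criticality = Severity × Occurrence:
  Terminal jamming: 9 × 2 = 18
  Coating leakage: 8 × 2 = 16
  Latch drift: 8 × 6 = 48
  Spring out of tolerance: 5 × 10 = 50
  Insulation degraded: 7 × 5 = 35
Highest criticality is 50 → Spring out of tolerance.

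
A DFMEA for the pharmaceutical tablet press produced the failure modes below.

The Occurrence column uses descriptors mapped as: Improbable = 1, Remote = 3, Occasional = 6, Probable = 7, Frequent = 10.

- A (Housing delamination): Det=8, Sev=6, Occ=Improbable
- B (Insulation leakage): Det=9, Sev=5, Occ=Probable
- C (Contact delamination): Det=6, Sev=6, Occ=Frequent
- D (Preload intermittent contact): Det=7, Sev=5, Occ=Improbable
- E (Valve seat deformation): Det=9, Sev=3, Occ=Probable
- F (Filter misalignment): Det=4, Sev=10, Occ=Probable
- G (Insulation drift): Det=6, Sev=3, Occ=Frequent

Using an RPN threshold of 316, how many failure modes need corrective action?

1

RPN = Severity × Occurrence × Detection:
  A: 6 × 1 × 8 = 48
  B: 5 × 7 × 9 = 315
  C: 6 × 10 × 6 = 360
  D: 5 × 1 × 7 = 35
  E: 3 × 7 × 9 = 189
  F: 10 × 7 × 4 = 280
  G: 3 × 10 × 6 = 180
Modes with RPN ≥ 316: C (360) → 1.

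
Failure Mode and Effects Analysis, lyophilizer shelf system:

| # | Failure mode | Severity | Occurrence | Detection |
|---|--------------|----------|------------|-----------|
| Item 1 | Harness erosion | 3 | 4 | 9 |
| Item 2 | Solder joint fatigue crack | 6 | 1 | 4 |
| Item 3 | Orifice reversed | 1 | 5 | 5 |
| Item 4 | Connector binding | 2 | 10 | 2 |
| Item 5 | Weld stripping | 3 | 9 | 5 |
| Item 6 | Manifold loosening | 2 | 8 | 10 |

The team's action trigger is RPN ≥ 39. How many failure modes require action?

RPN = Severity × Occurrence × Detection:
  Item 1: 3 × 4 × 9 = 108
  Item 2: 6 × 1 × 4 = 24
  Item 3: 1 × 5 × 5 = 25
  Item 4: 2 × 10 × 2 = 40
  Item 5: 3 × 9 × 5 = 135
  Item 6: 2 × 8 × 10 = 160
Modes with RPN ≥ 39: Item 1 (108), Item 4 (40), Item 5 (135), Item 6 (160) → 4.

4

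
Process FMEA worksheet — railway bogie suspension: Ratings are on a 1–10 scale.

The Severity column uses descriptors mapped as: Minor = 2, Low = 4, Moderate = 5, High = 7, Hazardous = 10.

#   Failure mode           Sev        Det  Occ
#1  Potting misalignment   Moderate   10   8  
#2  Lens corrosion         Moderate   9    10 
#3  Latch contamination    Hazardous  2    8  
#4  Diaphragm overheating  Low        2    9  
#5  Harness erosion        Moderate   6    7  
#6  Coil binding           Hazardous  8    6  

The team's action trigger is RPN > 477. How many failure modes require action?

1

RPN = Severity × Occurrence × Detection:
  #1: 5 × 8 × 10 = 400
  #2: 5 × 10 × 9 = 450
  #3: 10 × 8 × 2 = 160
  #4: 4 × 9 × 2 = 72
  #5: 5 × 7 × 6 = 210
  #6: 10 × 6 × 8 = 480
Modes with RPN > 477: #6 (480) → 1.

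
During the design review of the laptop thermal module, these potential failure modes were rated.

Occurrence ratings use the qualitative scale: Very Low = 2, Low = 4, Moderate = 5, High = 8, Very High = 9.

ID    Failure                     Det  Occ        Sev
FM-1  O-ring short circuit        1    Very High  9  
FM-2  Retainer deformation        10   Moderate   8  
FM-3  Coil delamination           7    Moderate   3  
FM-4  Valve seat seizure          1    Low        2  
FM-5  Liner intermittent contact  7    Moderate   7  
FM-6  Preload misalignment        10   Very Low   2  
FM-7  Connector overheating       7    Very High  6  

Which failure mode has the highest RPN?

RPN = Severity × Occurrence × Detection:
  FM-1: 9 × 9 × 1 = 81
  FM-2: 8 × 5 × 10 = 400
  FM-3: 3 × 5 × 7 = 105
  FM-4: 2 × 4 × 1 = 8
  FM-5: 7 × 5 × 7 = 245
  FM-6: 2 × 2 × 10 = 40
  FM-7: 6 × 9 × 7 = 378
Highest RPN is 400 → FM-2.

FM-2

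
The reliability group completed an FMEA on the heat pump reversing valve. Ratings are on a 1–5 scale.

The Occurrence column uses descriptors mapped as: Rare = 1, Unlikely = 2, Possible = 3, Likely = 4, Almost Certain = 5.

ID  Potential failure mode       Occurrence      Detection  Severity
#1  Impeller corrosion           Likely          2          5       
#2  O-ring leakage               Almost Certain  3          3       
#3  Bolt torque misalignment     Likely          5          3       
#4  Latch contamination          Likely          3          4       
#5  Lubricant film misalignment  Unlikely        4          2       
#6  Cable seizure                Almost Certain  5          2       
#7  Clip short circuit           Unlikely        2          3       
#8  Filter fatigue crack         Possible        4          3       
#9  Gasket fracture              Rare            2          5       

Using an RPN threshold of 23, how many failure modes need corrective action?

6

RPN = Severity × Occurrence × Detection:
  #1: 5 × 4 × 2 = 40
  #2: 3 × 5 × 3 = 45
  #3: 3 × 4 × 5 = 60
  #4: 4 × 4 × 3 = 48
  #5: 2 × 2 × 4 = 16
  #6: 2 × 5 × 5 = 50
  #7: 3 × 2 × 2 = 12
  #8: 3 × 3 × 4 = 36
  #9: 5 × 1 × 2 = 10
Modes with RPN ≥ 23: #1 (40), #2 (45), #3 (60), #4 (48), #6 (50), #8 (36) → 6.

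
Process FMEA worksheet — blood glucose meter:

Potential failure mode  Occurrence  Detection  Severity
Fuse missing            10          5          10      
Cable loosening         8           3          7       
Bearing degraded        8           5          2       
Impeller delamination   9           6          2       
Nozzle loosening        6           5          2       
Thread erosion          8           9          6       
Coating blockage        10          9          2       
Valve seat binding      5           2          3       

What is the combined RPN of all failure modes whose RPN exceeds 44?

RPN = Severity × Occurrence × Detection:
  Fuse missing: 10 × 10 × 5 = 500
  Cable loosening: 7 × 8 × 3 = 168
  Bearing degraded: 2 × 8 × 5 = 80
  Impeller delamination: 2 × 9 × 6 = 108
  Nozzle loosening: 2 × 6 × 5 = 60
  Thread erosion: 6 × 8 × 9 = 432
  Coating blockage: 2 × 10 × 9 = 180
  Valve seat binding: 3 × 5 × 2 = 30
RPN > 44: Fuse missing (500), Cable loosening (168), Bearing degraded (80), Impeller delamination (108), Nozzle loosening (60), Thread erosion (432), Coating blockage (180).
Sum: 500 + 168 + 80 + 108 + 60 + 432 + 180 = 1528.

1528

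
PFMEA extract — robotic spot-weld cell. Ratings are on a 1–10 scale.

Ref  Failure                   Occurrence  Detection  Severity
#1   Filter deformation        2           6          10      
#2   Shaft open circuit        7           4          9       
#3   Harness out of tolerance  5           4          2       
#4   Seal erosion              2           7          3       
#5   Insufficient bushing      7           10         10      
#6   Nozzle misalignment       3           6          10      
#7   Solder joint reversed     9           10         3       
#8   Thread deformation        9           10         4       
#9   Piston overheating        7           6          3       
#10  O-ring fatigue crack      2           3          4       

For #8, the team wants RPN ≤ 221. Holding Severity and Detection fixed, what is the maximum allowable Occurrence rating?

#8: S=4, O=9, D=10 → current RPN = 360.
Fixed product = 40. Need 40 × O ≤ 221, so O ≤ 221/40 = 5.53.
Maximum integer Occurrence rating = 5 (gives RPN 200; O=6 would give 240 > 221).

5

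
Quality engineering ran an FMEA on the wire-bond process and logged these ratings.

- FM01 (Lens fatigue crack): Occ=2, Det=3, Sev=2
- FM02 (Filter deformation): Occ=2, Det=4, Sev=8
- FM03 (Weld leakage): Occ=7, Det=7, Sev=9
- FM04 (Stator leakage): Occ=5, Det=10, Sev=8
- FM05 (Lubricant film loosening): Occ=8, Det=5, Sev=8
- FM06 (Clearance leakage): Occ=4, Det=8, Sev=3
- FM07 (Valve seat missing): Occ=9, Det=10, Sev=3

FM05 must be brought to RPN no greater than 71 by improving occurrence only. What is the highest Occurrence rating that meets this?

1

FM05: S=8, O=8, D=5 → current RPN = 320.
Fixed product = 40. Need 40 × O ≤ 71, so O ≤ 71/40 = 1.77.
Maximum integer Occurrence rating = 1 (gives RPN 40; O=2 would give 80 > 71).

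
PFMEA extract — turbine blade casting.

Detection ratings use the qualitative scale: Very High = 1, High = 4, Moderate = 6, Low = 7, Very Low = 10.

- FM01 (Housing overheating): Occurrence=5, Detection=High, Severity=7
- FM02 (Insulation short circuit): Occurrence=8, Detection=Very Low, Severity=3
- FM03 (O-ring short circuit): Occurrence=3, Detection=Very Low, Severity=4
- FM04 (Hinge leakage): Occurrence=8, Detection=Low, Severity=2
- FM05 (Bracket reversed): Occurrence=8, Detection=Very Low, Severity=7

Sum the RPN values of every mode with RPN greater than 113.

1060

RPN = Severity × Occurrence × Detection:
  FM01: 7 × 5 × 4 = 140
  FM02: 3 × 8 × 10 = 240
  FM03: 4 × 3 × 10 = 120
  FM04: 2 × 8 × 7 = 112
  FM05: 7 × 8 × 10 = 560
RPN > 113: FM01 (140), FM02 (240), FM03 (120), FM05 (560).
Sum: 140 + 240 + 120 + 560 = 1060.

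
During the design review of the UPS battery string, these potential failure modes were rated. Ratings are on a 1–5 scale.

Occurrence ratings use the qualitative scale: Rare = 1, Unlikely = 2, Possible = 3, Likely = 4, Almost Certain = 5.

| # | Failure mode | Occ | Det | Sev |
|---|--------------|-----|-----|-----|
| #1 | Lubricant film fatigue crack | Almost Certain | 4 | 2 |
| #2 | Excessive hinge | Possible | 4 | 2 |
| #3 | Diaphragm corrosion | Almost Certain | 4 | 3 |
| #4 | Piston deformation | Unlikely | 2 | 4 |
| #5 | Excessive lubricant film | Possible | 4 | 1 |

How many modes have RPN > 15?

4

RPN = Severity × Occurrence × Detection:
  #1: 2 × 5 × 4 = 40
  #2: 2 × 3 × 4 = 24
  #3: 3 × 5 × 4 = 60
  #4: 4 × 2 × 2 = 16
  #5: 1 × 3 × 4 = 12
Modes with RPN > 15: #1 (40), #2 (24), #3 (60), #4 (16) → 4.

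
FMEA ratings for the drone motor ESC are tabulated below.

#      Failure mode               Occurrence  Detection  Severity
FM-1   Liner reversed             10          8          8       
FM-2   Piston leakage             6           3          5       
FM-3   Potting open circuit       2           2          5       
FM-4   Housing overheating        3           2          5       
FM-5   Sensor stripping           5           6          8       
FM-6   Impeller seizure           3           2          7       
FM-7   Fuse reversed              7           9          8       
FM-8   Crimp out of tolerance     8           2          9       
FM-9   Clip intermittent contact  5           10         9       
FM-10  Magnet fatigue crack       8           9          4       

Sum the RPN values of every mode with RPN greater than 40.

RPN = Severity × Occurrence × Detection:
  FM-1: 8 × 10 × 8 = 640
  FM-2: 5 × 6 × 3 = 90
  FM-3: 5 × 2 × 2 = 20
  FM-4: 5 × 3 × 2 = 30
  FM-5: 8 × 5 × 6 = 240
  FM-6: 7 × 3 × 2 = 42
  FM-7: 8 × 7 × 9 = 504
  FM-8: 9 × 8 × 2 = 144
  FM-9: 9 × 5 × 10 = 450
  FM-10: 4 × 8 × 9 = 288
RPN > 40: FM-1 (640), FM-2 (90), FM-5 (240), FM-6 (42), FM-7 (504), FM-8 (144), FM-9 (450), FM-10 (288).
Sum: 640 + 90 + 240 + 42 + 504 + 144 + 450 + 288 = 2398.

2398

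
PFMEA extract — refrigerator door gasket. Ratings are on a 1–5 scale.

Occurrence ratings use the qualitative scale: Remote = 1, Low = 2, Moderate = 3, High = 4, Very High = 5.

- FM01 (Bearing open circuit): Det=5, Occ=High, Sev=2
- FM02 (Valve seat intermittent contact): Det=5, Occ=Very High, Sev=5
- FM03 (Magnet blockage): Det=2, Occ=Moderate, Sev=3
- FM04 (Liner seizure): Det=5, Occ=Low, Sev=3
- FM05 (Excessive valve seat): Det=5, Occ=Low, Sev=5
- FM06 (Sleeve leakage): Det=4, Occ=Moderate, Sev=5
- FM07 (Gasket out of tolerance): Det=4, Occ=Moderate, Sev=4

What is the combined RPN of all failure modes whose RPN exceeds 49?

235

RPN = Severity × Occurrence × Detection:
  FM01: 2 × 4 × 5 = 40
  FM02: 5 × 5 × 5 = 125
  FM03: 3 × 3 × 2 = 18
  FM04: 3 × 2 × 5 = 30
  FM05: 5 × 2 × 5 = 50
  FM06: 5 × 3 × 4 = 60
  FM07: 4 × 3 × 4 = 48
RPN > 49: FM02 (125), FM05 (50), FM06 (60).
Sum: 125 + 50 + 60 = 235.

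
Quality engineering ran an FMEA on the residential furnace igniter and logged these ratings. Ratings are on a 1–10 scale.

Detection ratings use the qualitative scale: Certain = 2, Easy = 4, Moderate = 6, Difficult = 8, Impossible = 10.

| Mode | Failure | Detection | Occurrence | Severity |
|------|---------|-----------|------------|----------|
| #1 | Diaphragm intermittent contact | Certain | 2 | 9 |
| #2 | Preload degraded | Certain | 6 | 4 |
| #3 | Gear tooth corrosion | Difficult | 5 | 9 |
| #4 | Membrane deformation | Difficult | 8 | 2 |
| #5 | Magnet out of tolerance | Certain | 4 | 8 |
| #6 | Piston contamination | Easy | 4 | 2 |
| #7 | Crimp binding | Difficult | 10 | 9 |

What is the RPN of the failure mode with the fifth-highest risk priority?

48

RPN = Severity × Occurrence × Detection:
  #1: 9 × 2 × 2 = 36
  #2: 4 × 6 × 2 = 48
  #3: 9 × 5 × 8 = 360
  #4: 2 × 8 × 8 = 128
  #5: 8 × 4 × 2 = 64
  #6: 2 × 4 × 4 = 32
  #7: 9 × 10 × 8 = 720
Sorted descending: 720, 360, 128, 64, 48, 36, 32.
The fifth-highest RPN is 48 (#2).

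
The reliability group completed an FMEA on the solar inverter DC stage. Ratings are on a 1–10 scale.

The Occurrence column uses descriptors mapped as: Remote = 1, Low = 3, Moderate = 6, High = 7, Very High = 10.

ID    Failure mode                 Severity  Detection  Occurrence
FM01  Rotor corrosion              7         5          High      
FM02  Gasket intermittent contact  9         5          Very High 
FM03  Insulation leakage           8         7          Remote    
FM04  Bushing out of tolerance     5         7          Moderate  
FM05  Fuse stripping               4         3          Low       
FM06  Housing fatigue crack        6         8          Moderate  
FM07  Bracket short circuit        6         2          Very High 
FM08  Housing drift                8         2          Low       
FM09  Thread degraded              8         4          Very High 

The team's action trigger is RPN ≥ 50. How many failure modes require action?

RPN = Severity × Occurrence × Detection:
  FM01: 7 × 7 × 5 = 245
  FM02: 9 × 10 × 5 = 450
  FM03: 8 × 1 × 7 = 56
  FM04: 5 × 6 × 7 = 210
  FM05: 4 × 3 × 3 = 36
  FM06: 6 × 6 × 8 = 288
  FM07: 6 × 10 × 2 = 120
  FM08: 8 × 3 × 2 = 48
  FM09: 8 × 10 × 4 = 320
Modes with RPN ≥ 50: FM01 (245), FM02 (450), FM03 (56), FM04 (210), FM06 (288), FM07 (120), FM09 (320) → 7.

7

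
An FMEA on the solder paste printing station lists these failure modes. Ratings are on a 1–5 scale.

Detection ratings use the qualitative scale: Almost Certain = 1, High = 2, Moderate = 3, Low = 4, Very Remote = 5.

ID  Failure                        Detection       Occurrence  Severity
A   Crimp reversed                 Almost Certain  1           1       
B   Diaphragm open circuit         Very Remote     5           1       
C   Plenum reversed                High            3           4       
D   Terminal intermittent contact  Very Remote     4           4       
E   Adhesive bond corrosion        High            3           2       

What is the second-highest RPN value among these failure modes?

RPN = Severity × Occurrence × Detection:
  A: 1 × 1 × 1 = 1
  B: 1 × 5 × 5 = 25
  C: 4 × 3 × 2 = 24
  D: 4 × 4 × 5 = 80
  E: 2 × 3 × 2 = 12
Sorted descending: 80, 25, 24, 12, 1.
The second-highest RPN is 25 (B).

25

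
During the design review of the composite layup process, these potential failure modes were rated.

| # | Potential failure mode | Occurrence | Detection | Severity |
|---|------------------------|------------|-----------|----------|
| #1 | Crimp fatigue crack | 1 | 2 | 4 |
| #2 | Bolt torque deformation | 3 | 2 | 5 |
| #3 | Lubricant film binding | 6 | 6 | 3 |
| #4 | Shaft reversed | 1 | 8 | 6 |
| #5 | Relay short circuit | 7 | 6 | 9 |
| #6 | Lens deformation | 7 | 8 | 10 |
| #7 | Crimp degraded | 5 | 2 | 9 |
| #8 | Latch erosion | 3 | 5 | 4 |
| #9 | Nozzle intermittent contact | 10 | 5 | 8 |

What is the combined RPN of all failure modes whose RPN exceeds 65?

RPN = Severity × Occurrence × Detection:
  #1: 4 × 1 × 2 = 8
  #2: 5 × 3 × 2 = 30
  #3: 3 × 6 × 6 = 108
  #4: 6 × 1 × 8 = 48
  #5: 9 × 7 × 6 = 378
  #6: 10 × 7 × 8 = 560
  #7: 9 × 5 × 2 = 90
  #8: 4 × 3 × 5 = 60
  #9: 8 × 10 × 5 = 400
RPN > 65: #3 (108), #5 (378), #6 (560), #7 (90), #9 (400).
Sum: 108 + 378 + 560 + 90 + 400 = 1536.

1536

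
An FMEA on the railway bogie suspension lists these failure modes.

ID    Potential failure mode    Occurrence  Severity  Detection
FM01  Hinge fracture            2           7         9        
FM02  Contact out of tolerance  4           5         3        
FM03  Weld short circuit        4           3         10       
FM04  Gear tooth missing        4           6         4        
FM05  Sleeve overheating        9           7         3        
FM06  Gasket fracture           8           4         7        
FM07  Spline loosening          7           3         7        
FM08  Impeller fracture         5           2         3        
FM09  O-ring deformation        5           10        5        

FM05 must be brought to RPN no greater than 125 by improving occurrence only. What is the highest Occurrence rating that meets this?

FM05: S=7, O=9, D=3 → current RPN = 189.
Fixed product = 21. Need 21 × O ≤ 125, so O ≤ 125/21 = 5.95.
Maximum integer Occurrence rating = 5 (gives RPN 105; O=6 would give 126 > 125).

5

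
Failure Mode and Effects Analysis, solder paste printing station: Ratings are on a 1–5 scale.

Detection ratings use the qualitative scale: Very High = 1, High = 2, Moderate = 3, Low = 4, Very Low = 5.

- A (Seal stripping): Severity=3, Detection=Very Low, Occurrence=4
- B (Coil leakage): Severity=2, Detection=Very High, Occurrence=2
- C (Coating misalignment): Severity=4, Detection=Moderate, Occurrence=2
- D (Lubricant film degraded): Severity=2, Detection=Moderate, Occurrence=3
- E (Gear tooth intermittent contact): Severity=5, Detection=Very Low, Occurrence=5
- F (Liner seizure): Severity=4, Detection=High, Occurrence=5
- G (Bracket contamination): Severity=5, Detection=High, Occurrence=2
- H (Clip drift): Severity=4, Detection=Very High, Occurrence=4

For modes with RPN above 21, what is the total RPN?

RPN = Severity × Occurrence × Detection:
  A: 3 × 4 × 5 = 60
  B: 2 × 2 × 1 = 4
  C: 4 × 2 × 3 = 24
  D: 2 × 3 × 3 = 18
  E: 5 × 5 × 5 = 125
  F: 4 × 5 × 2 = 40
  G: 5 × 2 × 2 = 20
  H: 4 × 4 × 1 = 16
RPN > 21: A (60), C (24), E (125), F (40).
Sum: 60 + 24 + 125 + 40 = 249.

249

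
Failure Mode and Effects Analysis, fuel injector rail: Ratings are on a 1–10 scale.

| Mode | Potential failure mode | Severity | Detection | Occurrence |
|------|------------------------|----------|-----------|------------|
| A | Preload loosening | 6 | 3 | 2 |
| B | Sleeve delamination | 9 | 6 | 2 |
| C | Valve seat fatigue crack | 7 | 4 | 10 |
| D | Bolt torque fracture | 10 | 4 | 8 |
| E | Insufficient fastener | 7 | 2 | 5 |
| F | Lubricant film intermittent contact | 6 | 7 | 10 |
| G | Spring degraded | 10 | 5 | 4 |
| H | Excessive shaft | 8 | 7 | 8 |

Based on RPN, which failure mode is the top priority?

H

RPN = Severity × Occurrence × Detection:
  A: 6 × 2 × 3 = 36
  B: 9 × 2 × 6 = 108
  C: 7 × 10 × 4 = 280
  D: 10 × 8 × 4 = 320
  E: 7 × 5 × 2 = 70
  F: 6 × 10 × 7 = 420
  G: 10 × 4 × 5 = 200
  H: 8 × 8 × 7 = 448
Highest RPN is 448 → H.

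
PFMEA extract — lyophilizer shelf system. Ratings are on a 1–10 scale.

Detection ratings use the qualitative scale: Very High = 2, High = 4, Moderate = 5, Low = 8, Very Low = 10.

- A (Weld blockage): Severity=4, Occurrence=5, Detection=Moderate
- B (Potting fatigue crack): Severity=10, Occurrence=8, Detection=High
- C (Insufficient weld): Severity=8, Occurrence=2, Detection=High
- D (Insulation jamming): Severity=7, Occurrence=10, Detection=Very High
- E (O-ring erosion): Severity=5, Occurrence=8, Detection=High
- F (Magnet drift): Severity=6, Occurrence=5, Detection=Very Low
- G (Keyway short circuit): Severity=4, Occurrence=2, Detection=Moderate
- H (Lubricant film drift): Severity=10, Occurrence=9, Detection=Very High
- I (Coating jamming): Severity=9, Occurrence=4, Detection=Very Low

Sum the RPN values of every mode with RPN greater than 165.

1160

RPN = Severity × Occurrence × Detection:
  A: 4 × 5 × 5 = 100
  B: 10 × 8 × 4 = 320
  C: 8 × 2 × 4 = 64
  D: 7 × 10 × 2 = 140
  E: 5 × 8 × 4 = 160
  F: 6 × 5 × 10 = 300
  G: 4 × 2 × 5 = 40
  H: 10 × 9 × 2 = 180
  I: 9 × 4 × 10 = 360
RPN > 165: B (320), F (300), H (180), I (360).
Sum: 320 + 300 + 180 + 360 = 1160.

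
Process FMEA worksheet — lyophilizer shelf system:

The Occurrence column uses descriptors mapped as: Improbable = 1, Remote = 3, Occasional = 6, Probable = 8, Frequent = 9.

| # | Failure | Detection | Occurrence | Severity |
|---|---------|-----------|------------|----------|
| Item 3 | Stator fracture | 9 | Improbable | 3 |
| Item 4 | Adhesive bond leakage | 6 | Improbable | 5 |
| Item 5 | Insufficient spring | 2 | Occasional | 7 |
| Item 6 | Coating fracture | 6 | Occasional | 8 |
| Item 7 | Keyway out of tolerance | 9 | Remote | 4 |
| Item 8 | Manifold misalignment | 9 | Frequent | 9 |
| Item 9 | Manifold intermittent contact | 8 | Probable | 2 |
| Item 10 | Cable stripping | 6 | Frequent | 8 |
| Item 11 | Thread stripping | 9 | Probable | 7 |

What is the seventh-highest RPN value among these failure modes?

RPN = Severity × Occurrence × Detection:
  Item 3: 3 × 1 × 9 = 27
  Item 4: 5 × 1 × 6 = 30
  Item 5: 7 × 6 × 2 = 84
  Item 6: 8 × 6 × 6 = 288
  Item 7: 4 × 3 × 9 = 108
  Item 8: 9 × 9 × 9 = 729
  Item 9: 2 × 8 × 8 = 128
  Item 10: 8 × 9 × 6 = 432
  Item 11: 7 × 8 × 9 = 504
Sorted descending: 729, 504, 432, 288, 128, 108, 84, 30, 27.
The seventh-highest RPN is 84 (Item 5).

84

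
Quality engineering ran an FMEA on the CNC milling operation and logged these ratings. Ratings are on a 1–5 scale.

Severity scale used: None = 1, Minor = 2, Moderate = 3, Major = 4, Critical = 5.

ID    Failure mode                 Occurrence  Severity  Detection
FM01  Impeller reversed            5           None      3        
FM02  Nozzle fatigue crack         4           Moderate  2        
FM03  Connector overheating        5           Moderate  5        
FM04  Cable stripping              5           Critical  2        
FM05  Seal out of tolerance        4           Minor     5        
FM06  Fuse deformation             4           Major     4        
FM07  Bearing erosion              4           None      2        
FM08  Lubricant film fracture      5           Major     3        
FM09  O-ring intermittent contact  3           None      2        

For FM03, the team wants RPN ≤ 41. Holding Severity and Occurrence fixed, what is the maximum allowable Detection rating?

FM03: S=3, O=5, D=5 → current RPN = 75.
Fixed product = 15. Need 15 × D ≤ 41, so D ≤ 41/15 = 2.73.
Maximum integer Detection rating = 2 (gives RPN 30; D=3 would give 45 > 41).

2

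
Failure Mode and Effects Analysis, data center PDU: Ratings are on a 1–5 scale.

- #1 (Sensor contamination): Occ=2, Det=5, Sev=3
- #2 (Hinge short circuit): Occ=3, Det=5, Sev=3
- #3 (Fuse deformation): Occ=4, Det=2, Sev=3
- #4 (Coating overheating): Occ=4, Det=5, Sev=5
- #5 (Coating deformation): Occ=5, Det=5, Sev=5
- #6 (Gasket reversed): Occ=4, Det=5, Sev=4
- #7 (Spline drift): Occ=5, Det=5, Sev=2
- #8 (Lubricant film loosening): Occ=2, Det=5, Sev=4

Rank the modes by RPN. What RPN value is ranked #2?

RPN = Severity × Occurrence × Detection:
  #1: 3 × 2 × 5 = 30
  #2: 3 × 3 × 5 = 45
  #3: 3 × 4 × 2 = 24
  #4: 5 × 4 × 5 = 100
  #5: 5 × 5 × 5 = 125
  #6: 4 × 4 × 5 = 80
  #7: 2 × 5 × 5 = 50
  #8: 4 × 2 × 5 = 40
Sorted descending: 125, 100, 80, 50, 45, 40, 30, 24.
The second-highest RPN is 100 (#4).

100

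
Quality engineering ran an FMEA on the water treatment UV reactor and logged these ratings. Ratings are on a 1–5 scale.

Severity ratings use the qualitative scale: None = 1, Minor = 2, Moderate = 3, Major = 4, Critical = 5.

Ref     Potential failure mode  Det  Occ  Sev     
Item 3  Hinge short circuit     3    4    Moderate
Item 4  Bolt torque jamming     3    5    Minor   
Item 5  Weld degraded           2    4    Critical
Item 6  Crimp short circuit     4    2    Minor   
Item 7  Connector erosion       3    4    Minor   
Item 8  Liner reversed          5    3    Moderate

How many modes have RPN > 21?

5

RPN = Severity × Occurrence × Detection:
  Item 3: 3 × 4 × 3 = 36
  Item 4: 2 × 5 × 3 = 30
  Item 5: 5 × 4 × 2 = 40
  Item 6: 2 × 2 × 4 = 16
  Item 7: 2 × 4 × 3 = 24
  Item 8: 3 × 3 × 5 = 45
Modes with RPN > 21: Item 3 (36), Item 4 (30), Item 5 (40), Item 7 (24), Item 8 (45) → 5.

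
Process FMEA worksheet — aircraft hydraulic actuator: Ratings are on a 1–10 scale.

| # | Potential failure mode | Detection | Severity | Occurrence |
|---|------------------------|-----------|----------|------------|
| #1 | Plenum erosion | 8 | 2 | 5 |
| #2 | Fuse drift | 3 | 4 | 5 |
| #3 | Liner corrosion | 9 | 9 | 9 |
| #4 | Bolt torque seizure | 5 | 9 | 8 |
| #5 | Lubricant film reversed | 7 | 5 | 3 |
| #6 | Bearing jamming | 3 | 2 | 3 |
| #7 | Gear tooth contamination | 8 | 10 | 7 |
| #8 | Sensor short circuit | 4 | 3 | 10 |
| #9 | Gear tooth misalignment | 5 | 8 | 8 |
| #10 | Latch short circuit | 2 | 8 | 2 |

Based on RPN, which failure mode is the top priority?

#3

RPN = Severity × Occurrence × Detection:
  #1: 2 × 5 × 8 = 80
  #2: 4 × 5 × 3 = 60
  #3: 9 × 9 × 9 = 729
  #4: 9 × 8 × 5 = 360
  #5: 5 × 3 × 7 = 105
  #6: 2 × 3 × 3 = 18
  #7: 10 × 7 × 8 = 560
  #8: 3 × 10 × 4 = 120
  #9: 8 × 8 × 5 = 320
  #10: 8 × 2 × 2 = 32
Highest RPN is 729 → #3.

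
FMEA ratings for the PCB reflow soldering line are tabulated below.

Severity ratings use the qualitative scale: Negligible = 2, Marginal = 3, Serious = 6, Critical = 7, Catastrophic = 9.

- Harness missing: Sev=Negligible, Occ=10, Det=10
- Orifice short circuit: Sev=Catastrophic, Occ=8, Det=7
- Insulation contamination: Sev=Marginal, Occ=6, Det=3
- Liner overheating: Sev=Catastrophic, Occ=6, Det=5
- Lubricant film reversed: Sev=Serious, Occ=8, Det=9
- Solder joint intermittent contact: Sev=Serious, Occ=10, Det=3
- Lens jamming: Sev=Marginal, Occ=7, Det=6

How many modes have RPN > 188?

RPN = Severity × Occurrence × Detection:
  Harness missing: 2 × 10 × 10 = 200
  Orifice short circuit: 9 × 8 × 7 = 504
  Insulation contamination: 3 × 6 × 3 = 54
  Liner overheating: 9 × 6 × 5 = 270
  Lubricant film reversed: 6 × 8 × 9 = 432
  Solder joint intermittent contact: 6 × 10 × 3 = 180
  Lens jamming: 3 × 7 × 6 = 126
Modes with RPN > 188: Harness missing (200), Orifice short circuit (504), Liner overheating (270), Lubricant film reversed (432) → 4.

4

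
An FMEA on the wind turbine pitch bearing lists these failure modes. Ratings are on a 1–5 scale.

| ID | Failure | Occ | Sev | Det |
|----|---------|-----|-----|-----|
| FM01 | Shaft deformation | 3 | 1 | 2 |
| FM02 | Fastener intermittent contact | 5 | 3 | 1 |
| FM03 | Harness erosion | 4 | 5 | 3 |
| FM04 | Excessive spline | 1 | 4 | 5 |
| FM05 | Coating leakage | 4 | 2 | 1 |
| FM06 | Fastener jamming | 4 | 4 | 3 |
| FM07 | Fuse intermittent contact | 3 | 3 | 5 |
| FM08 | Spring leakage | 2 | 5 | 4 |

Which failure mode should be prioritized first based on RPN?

FM03

RPN = Severity × Occurrence × Detection:
  FM01: 1 × 3 × 2 = 6
  FM02: 3 × 5 × 1 = 15
  FM03: 5 × 4 × 3 = 60
  FM04: 4 × 1 × 5 = 20
  FM05: 2 × 4 × 1 = 8
  FM06: 4 × 4 × 3 = 48
  FM07: 3 × 3 × 5 = 45
  FM08: 5 × 2 × 4 = 40
Highest RPN is 60 → FM03.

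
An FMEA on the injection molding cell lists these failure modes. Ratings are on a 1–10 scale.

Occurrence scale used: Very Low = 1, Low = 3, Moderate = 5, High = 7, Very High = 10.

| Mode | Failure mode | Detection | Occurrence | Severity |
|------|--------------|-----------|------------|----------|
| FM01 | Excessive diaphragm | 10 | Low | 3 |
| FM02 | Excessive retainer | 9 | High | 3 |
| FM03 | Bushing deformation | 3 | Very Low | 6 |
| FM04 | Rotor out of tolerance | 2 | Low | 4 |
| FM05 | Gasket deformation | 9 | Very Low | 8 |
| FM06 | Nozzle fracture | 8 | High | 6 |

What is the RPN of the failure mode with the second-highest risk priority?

RPN = Severity × Occurrence × Detection:
  FM01: 3 × 3 × 10 = 90
  FM02: 3 × 7 × 9 = 189
  FM03: 6 × 1 × 3 = 18
  FM04: 4 × 3 × 2 = 24
  FM05: 8 × 1 × 9 = 72
  FM06: 6 × 7 × 8 = 336
Sorted descending: 336, 189, 90, 72, 24, 18.
The second-highest RPN is 189 (FM02).

189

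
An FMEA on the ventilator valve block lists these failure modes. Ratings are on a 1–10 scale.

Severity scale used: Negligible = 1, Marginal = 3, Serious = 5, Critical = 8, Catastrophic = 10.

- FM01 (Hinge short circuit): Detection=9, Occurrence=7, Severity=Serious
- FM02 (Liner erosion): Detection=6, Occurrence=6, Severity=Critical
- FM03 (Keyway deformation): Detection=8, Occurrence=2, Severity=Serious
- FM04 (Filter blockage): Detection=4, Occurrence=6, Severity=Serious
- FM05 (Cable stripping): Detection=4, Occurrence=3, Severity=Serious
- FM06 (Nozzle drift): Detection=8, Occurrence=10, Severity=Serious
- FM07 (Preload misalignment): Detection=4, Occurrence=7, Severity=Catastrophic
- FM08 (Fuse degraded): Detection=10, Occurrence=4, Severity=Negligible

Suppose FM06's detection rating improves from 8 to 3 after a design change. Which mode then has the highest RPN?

FM01

RPN = Severity × Occurrence × Detection:
  FM01: 5 × 7 × 9 = 315
  FM02: 8 × 6 × 6 = 288
  FM03: 5 × 2 × 8 = 80
  FM04: 5 × 6 × 4 = 120
  FM05: 5 × 3 × 4 = 60
  FM06: 5 × 10 × 8 = 400
  FM07: 10 × 7 × 4 = 280
  FM08: 1 × 4 × 10 = 40
After action: FM06 → 5 × 10 × 3 = 150.
Revised RPNs: FM01=315, FM02=288, FM07=280, FM06=150, FM04=120, FM03=80, FM05=60, FM08=40.
Highest is now FM01 (315).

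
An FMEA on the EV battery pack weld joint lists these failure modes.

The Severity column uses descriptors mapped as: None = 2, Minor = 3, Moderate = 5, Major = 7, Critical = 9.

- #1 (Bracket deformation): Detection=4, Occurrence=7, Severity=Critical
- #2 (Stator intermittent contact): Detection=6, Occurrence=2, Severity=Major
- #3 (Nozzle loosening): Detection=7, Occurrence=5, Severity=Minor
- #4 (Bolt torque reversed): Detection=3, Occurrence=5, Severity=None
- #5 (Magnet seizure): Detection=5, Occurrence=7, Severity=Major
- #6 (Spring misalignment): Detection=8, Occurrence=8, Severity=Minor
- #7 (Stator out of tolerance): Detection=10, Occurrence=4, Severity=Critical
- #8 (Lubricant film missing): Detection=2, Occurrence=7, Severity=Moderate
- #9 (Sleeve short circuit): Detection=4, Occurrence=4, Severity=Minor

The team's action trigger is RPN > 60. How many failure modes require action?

RPN = Severity × Occurrence × Detection:
  #1: 9 × 7 × 4 = 252
  #2: 7 × 2 × 6 = 84
  #3: 3 × 5 × 7 = 105
  #4: 2 × 5 × 3 = 30
  #5: 7 × 7 × 5 = 245
  #6: 3 × 8 × 8 = 192
  #7: 9 × 4 × 10 = 360
  #8: 5 × 7 × 2 = 70
  #9: 3 × 4 × 4 = 48
Modes with RPN > 60: #1 (252), #2 (84), #3 (105), #5 (245), #6 (192), #7 (360), #8 (70) → 7.

7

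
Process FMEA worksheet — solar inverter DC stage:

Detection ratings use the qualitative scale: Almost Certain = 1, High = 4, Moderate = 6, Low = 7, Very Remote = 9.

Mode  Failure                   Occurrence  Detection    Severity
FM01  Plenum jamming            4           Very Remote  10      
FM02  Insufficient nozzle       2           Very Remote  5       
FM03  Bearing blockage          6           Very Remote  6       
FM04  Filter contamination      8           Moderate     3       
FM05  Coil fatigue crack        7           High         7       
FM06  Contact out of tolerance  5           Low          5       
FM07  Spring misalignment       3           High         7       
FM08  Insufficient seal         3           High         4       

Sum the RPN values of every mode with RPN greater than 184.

880

RPN = Severity × Occurrence × Detection:
  FM01: 10 × 4 × 9 = 360
  FM02: 5 × 2 × 9 = 90
  FM03: 6 × 6 × 9 = 324
  FM04: 3 × 8 × 6 = 144
  FM05: 7 × 7 × 4 = 196
  FM06: 5 × 5 × 7 = 175
  FM07: 7 × 3 × 4 = 84
  FM08: 4 × 3 × 4 = 48
RPN > 184: FM01 (360), FM03 (324), FM05 (196).
Sum: 360 + 324 + 196 = 880.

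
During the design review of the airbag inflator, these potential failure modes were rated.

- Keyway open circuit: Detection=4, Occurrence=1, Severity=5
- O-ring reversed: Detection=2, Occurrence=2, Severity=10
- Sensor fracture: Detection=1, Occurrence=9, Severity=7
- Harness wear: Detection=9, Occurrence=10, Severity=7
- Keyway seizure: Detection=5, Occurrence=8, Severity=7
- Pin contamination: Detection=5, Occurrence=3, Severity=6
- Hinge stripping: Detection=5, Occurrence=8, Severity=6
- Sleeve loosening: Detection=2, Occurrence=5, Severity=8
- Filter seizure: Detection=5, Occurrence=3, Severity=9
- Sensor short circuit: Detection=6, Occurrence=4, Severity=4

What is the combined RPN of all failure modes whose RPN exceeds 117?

1285

RPN = Severity × Occurrence × Detection:
  Keyway open circuit: 5 × 1 × 4 = 20
  O-ring reversed: 10 × 2 × 2 = 40
  Sensor fracture: 7 × 9 × 1 = 63
  Harness wear: 7 × 10 × 9 = 630
  Keyway seizure: 7 × 8 × 5 = 280
  Pin contamination: 6 × 3 × 5 = 90
  Hinge stripping: 6 × 8 × 5 = 240
  Sleeve loosening: 8 × 5 × 2 = 80
  Filter seizure: 9 × 3 × 5 = 135
  Sensor short circuit: 4 × 4 × 6 = 96
RPN > 117: Harness wear (630), Keyway seizure (280), Hinge stripping (240), Filter seizure (135).
Sum: 630 + 280 + 240 + 135 = 1285.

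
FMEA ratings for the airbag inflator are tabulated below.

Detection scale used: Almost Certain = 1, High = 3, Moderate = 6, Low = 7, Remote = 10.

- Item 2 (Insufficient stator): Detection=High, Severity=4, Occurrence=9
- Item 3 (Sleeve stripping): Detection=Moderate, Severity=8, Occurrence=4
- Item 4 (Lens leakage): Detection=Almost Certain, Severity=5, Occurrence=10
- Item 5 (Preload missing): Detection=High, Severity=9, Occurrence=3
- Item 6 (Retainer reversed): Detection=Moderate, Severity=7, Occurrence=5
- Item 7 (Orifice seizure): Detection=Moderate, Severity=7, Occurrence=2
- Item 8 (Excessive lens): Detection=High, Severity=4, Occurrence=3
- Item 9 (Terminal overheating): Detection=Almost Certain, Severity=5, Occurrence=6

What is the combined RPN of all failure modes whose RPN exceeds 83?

RPN = Severity × Occurrence × Detection:
  Item 2: 4 × 9 × 3 = 108
  Item 3: 8 × 4 × 6 = 192
  Item 4: 5 × 10 × 1 = 50
  Item 5: 9 × 3 × 3 = 81
  Item 6: 7 × 5 × 6 = 210
  Item 7: 7 × 2 × 6 = 84
  Item 8: 4 × 3 × 3 = 36
  Item 9: 5 × 6 × 1 = 30
RPN > 83: Item 2 (108), Item 3 (192), Item 6 (210), Item 7 (84).
Sum: 108 + 192 + 210 + 84 = 594.

594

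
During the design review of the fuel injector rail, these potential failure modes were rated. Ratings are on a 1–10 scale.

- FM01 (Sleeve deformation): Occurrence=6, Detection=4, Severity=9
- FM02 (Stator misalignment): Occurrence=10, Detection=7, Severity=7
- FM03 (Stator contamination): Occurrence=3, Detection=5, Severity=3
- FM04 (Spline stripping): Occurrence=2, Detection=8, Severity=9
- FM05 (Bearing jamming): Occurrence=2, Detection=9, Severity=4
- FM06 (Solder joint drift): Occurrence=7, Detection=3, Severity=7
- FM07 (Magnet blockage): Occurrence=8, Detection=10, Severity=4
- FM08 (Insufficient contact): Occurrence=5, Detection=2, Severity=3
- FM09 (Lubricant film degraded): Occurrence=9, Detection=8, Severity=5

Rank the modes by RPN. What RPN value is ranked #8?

RPN = Severity × Occurrence × Detection:
  FM01: 9 × 6 × 4 = 216
  FM02: 7 × 10 × 7 = 490
  FM03: 3 × 3 × 5 = 45
  FM04: 9 × 2 × 8 = 144
  FM05: 4 × 2 × 9 = 72
  FM06: 7 × 7 × 3 = 147
  FM07: 4 × 8 × 10 = 320
  FM08: 3 × 5 × 2 = 30
  FM09: 5 × 9 × 8 = 360
Sorted descending: 490, 360, 320, 216, 147, 144, 72, 45, 30.
The eighth-highest RPN is 45 (FM03).

45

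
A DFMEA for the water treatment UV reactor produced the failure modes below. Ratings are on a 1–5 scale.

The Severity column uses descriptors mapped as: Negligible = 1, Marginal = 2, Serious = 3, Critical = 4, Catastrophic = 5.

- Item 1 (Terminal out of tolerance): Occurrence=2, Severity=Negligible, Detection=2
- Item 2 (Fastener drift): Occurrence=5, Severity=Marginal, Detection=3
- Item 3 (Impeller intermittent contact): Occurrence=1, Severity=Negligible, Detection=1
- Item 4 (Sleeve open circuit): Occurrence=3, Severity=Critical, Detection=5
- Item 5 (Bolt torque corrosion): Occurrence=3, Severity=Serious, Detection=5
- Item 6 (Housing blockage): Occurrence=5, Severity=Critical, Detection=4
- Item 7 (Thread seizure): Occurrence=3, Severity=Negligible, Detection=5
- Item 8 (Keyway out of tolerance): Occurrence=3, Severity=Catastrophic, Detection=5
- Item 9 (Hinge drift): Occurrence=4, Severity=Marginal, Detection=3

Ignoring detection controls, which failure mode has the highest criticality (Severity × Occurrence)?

Criticality = Severity × Occurrence:
  Item 1: 1 × 2 = 2
  Item 2: 2 × 5 = 10
  Item 3: 1 × 1 = 1
  Item 4: 4 × 3 = 12
  Item 5: 3 × 3 = 9
  Item 6: 4 × 5 = 20
  Item 7: 1 × 3 = 3
  Item 8: 5 × 3 = 15
  Item 9: 2 × 4 = 8
Highest criticality is 20 → Item 6.

Item 6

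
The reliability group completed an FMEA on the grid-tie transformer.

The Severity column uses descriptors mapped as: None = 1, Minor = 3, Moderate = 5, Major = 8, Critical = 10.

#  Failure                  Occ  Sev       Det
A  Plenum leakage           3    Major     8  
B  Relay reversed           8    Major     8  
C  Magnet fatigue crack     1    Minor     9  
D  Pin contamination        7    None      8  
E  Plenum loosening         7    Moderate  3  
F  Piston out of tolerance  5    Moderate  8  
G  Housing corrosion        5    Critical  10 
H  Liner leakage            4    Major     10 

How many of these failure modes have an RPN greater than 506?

RPN = Severity × Occurrence × Detection:
  A: 8 × 3 × 8 = 192
  B: 8 × 8 × 8 = 512
  C: 3 × 1 × 9 = 27
  D: 1 × 7 × 8 = 56
  E: 5 × 7 × 3 = 105
  F: 5 × 5 × 8 = 200
  G: 10 × 5 × 10 = 500
  H: 8 × 4 × 10 = 320
Modes with RPN > 506: B (512) → 1.

1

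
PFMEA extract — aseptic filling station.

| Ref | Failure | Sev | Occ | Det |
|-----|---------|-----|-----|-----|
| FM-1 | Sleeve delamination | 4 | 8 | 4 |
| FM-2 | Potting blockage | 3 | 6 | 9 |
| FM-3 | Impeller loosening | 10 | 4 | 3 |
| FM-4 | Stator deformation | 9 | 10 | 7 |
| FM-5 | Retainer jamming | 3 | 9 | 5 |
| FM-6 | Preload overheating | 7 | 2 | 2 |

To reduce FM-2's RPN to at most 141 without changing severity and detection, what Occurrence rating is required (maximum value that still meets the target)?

5

FM-2: S=3, O=6, D=9 → current RPN = 162.
Fixed product = 27. Need 27 × O ≤ 141, so O ≤ 141/27 = 5.22.
Maximum integer Occurrence rating = 5 (gives RPN 135; O=6 would give 162 > 141).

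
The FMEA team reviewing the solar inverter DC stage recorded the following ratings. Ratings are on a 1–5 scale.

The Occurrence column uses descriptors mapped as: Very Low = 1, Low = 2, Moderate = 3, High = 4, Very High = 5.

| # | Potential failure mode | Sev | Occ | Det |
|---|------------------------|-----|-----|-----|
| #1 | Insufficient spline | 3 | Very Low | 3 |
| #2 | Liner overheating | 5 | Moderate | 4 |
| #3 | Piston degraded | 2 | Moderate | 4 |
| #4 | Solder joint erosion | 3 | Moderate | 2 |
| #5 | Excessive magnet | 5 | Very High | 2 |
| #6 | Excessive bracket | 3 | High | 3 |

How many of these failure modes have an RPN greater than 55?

1

RPN = Severity × Occurrence × Detection:
  #1: 3 × 1 × 3 = 9
  #2: 5 × 3 × 4 = 60
  #3: 2 × 3 × 4 = 24
  #4: 3 × 3 × 2 = 18
  #5: 5 × 5 × 2 = 50
  #6: 3 × 4 × 3 = 36
Modes with RPN > 55: #2 (60) → 1.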